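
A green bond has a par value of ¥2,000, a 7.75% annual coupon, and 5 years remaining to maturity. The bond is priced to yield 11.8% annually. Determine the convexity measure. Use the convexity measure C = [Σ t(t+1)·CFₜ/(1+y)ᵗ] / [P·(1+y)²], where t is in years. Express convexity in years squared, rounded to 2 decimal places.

With y = 0.118:
  t   CF        PV=CF/(1+0.118)^t    t·PV        t(t+1)·PV
  1       155.00       138.6404       138.6404         277.2809
  2       155.00       124.0075       248.0151         744.0452
  3       155.00       110.9191       332.7573       1,331.0290
  4       155.00        99.2121       396.8483       1,984.2413
  5     2,155.00     1,233.7815     6,168.9075      37,013.4452
  Σ                  1,706.5606     7,285.1686      41,350.0417
P = 1,706.5606.
Convexity = Σ t(t+1)·PV / [P·(1+y)²] = 41,350.0417 / (1,706.5606 × 1.249924) = 19.38522.

19.39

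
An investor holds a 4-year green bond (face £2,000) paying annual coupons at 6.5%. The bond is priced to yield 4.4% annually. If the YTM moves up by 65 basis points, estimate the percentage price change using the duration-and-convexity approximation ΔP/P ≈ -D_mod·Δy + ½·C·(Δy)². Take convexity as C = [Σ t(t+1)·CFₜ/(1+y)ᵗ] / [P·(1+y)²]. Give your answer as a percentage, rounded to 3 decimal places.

With y = 0.044:
  t   CF        PV=CF/(1+0.044)^t    t·PV        t(t+1)·PV
  1       130.00       124.5211       124.5211         249.0421
  2       130.00       119.2731       238.5461         715.6383
  3       130.00       114.2462       342.7387       1,370.9547
  4     2,130.00     1,792.9889     7,171.9557      35,859.7786
  Σ                  2,151.0293     7,877.7616      38,195.4138
P = 2,151.0293; D_Mac = 3.66232 yrs; D_mod = 3.50797 yrs; C = 16.29161.
Duration effect: -3.50797 × (+0.0065) = -0.022802
Convexity effect: 0.5 × 16.29161 × (0.0065)² = +0.0003442
ΔP/P ≈ -0.022802 + 0.0003442 = -0.022458 = -2.2458%.

-2.246%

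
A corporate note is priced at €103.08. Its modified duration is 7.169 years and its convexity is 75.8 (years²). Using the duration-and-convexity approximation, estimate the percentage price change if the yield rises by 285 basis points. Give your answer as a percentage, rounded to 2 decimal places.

-17.35%

Duration effect: -D_mod·Δy = -7.169 × (+0.0285) = -0.2043165
Convexity effect: ½·C·(Δy)² = 0.5 × 75.8 × (0.0285)² = +0.030784275
ΔP/P ≈ -0.2043165 + 0.030784275 = -0.173532225
= -17.3532225%.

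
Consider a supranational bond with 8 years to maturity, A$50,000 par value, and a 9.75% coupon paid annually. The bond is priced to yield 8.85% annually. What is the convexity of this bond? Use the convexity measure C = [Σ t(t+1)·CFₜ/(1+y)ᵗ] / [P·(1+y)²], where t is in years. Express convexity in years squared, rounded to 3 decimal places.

With y = 0.0885:
  t   CF        PV=CF/(1+0.0885)^t    t·PV        t(t+1)·PV
  1     4,875.00     4,478.6403     4,478.6403       8,957.2807
  2     4,875.00     4,114.5065     8,229.0130      24,687.0390
  3     4,875.00     3,779.9784    11,339.9352      45,359.7410
  4     4,875.00     3,472.6490    13,890.5959      69,452.9796
  5     4,875.00     3,190.3068    15,951.5341      95,709.2048
  6     4,875.00     2,930.9204    17,585.5222     123,098.6557
  7     4,875.00     2,692.6232    18,848.3625     150,786.9002
  8    54,875.00    27,844.9900   222,759.9200   2,004,839.2799
  Σ                 52,504.6146   313,083.5234   2,522,891.0809
P = 52,504.6146.
Convexity = Σ t(t+1)·PV / [P·(1+y)²] = 2,522,891.0809 / (52,504.6146 × 1.184832) = 40.55498.

40.555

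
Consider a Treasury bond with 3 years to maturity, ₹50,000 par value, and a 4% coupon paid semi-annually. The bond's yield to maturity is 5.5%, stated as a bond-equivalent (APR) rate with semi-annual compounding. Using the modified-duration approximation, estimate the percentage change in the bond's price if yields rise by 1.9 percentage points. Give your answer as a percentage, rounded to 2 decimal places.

Periodic yield y = 0.0275. Modified duration first:
  t   CF        PV=CF/(1+0.0275)^t    t·PV
  1     1,000.00       973.2360       973.2360
  2     1,000.00       947.1883     1,894.3767
  3     1,000.00       921.8378     2,765.5134
  4     1,000.00       897.1657     3,588.6629
  5     1,000.00       873.1540     4,365.7700
  6    51,000.00    43,339.0306   260,034.1836
  Σ                 47,951.6125   273,621.7425
P = 47,951.6125; D_Mac = 5.70621 half-year periods = 2.85310 yrs; D_mod = 2.85310/(1+0.0275) = 2.77674 yrs.
ΔP/P ≈ -D_mod · Δy = -2.77674 × (+0.019) = -0.052758 = -5.2758%.

-5.28%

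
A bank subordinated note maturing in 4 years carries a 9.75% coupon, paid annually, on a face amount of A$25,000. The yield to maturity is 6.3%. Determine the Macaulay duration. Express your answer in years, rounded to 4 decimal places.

3.5272 years

Periodic yield y = 0.063. Discount each cash flow and weight by its year:
  t   CF        PV=CF/(1+0.063)^t    t·PV
  1     2,437.50     2,293.0386     2,293.0386
  2     2,437.50     2,157.1388     4,314.2776
  3     2,437.50     2,029.2933     6,087.8800
  4    27,437.50    21,488.7661    85,955.0646
  Σ                 27,968.2369    98,650.2608
Price P = Σ PV = 27,968.2369.
Macaulay duration = Σ(t·PV) / P = 98,650.2608 / 27,968.2369 = 3.52722 years.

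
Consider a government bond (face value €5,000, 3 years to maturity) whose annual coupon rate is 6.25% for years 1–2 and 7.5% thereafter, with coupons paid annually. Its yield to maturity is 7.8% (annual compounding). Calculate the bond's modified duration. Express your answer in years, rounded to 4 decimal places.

Periodic yield y = 0.078. First find Macaulay duration:
  t   CF        PV=CF/(1+0.078)^t    t·PV
  1       312.50       289.8887       289.8887
  2       312.50       268.9134       537.8269
  3     5,375.00     4,290.6411    12,871.9232
  Σ                  4,849.4432    13,699.6388
P = 4,849.4432; Macaulay duration = 13,699.6388 / 4,849.4432 = 2.82499 years.
Modified duration = D_Mac / (1 + y) = 2.82499 / 1.078 = 2.62059 years.

2.6206 years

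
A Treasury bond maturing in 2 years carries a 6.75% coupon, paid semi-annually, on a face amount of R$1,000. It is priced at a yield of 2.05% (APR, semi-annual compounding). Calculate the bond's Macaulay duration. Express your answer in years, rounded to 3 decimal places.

1.909 years

Periodic yield y = 0.01025. Discount each cash flow and weight by its period:
  t   CF        PV=CF/(1+0.01025)^t    t·PV
  1        33.75        33.4076        33.4076
  2        33.75        33.0686        66.1372
  3        33.75        32.7331        98.1993
  4     1,033.75       992.4305     3,969.7218
  Σ                  1,091.6398     4,167.4660
Price P = Σ PV = 1,091.6398.
Macaulay duration = Σ(t·PV) / P = 4,167.4660 / 1,091.6398 = 3.81762 half-year periods.
In years: 3.81762 / 2 = 1.90881 years.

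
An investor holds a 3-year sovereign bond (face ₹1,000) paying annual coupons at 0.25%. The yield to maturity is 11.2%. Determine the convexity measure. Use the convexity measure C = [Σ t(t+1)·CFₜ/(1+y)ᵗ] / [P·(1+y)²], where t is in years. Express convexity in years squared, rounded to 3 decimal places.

9.666

With y = 0.112:
  t   CF        PV=CF/(1+0.112)^t    t·PV        t(t+1)·PV
  1         2.50         2.2482         2.2482           4.4964
  2         2.50         2.0218         4.0435          12.1306
  3     1,002.50       729.0713     2,187.2140       8,748.8559
  Σ                    733.3413     2,193.5057       8,765.4829
P = 733.3413.
Convexity = Σ t(t+1)·PV / [P·(1+y)²] = 8,765.4829 / (733.3413 × 1.236544) = 9.66630.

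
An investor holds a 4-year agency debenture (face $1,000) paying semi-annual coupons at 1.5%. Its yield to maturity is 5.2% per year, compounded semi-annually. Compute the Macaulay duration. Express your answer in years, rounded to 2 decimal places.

Periodic yield y = 0.026. Discount each cash flow and weight by its period:
  t   CF        PV=CF/(1+0.026)^t    t·PV
  1         7.50         7.3099         7.3099
  2         7.50         7.1247        14.2494
  3         7.50         6.9442        20.8325
  4         7.50         6.7682        27.0727
  5         7.50         6.5967        32.9833
  6         7.50         6.4295        38.5770
  7         7.50         6.2666        43.8660
  8     1,007.50       820.4765     6,563.8123
  Σ                    867.9162     6,748.7031
Price P = Σ PV = 867.9162.
Macaulay duration = Σ(t·PV) / P = 6,748.7031 / 867.9162 = 7.77575 half-year periods.
In years: 7.77575 / 2 = 3.88788 years.

3.89 years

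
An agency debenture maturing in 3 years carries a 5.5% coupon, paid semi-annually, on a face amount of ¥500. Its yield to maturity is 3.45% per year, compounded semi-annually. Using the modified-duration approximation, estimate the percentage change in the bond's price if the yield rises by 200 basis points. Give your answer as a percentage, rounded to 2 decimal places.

Periodic yield y = 0.01725. Modified duration first:
  t   CF        PV=CF/(1+0.01725)^t    t·PV
  1        13.75        13.5168        13.5168
  2        13.75        13.2876        26.5752
  3        13.75        13.0623        39.1869
  4        13.75        12.8408        51.3632
  5        13.75        12.6230        63.1152
  6       513.75       463.6451     2,781.8704
  Σ                    528.9757     2,975.6278
P = 528.9757; D_Mac = 5.62526 half-year periods = 2.81263 yrs; D_mod = 2.81263/(1+0.01725) = 2.76494 yrs.
ΔP/P ≈ -D_mod · Δy = -2.76494 × (+0.02) = -0.055299 = -5.5299%.

-5.53%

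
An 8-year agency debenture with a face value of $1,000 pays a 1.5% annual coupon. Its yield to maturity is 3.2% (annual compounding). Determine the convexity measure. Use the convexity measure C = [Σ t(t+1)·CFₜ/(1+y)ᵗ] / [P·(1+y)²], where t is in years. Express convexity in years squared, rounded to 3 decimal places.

62.751

With y = 0.032:
  t   CF        PV=CF/(1+0.032)^t    t·PV        t(t+1)·PV
  1        15.00        14.5349        14.5349          29.0698
  2        15.00        14.0842        28.1684          84.5051
  3        15.00        13.6475        40.9424         163.7696
  4        15.00        13.2243        52.8972         264.4859
  5        15.00        12.8142        64.0712         384.4271
  6        15.00        12.4169        74.5014         521.5097
  7        15.00        12.0319        84.2231         673.7851
  8     1,015.00       788.9118     6,311.2946      56,801.6512
  Σ                    881.6657     6,670.6331      58,923.2035
P = 881.6657.
Convexity = Σ t(t+1)·PV / [P·(1+y)²] = 58,923.2035 / (881.6657 × 1.065024) = 62.75134.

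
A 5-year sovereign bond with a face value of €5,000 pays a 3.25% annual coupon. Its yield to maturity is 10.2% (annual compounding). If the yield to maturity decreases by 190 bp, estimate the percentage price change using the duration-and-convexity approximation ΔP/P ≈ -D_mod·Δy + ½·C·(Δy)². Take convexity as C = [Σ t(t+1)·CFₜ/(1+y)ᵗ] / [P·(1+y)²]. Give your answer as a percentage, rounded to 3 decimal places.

+8.396%

With y = 0.102:
  t   CF        PV=CF/(1+0.102)^t    t·PV        t(t+1)·PV
  1       162.50       147.4592       147.4592         294.9183
  2       162.50       133.8105       267.6210         802.8630
  3       162.50       121.4251       364.2754       1,457.1016
  4       162.50       110.1861       440.7446       2,203.7229
  5     5,162.50     3,176.5236    15,882.6182      95,295.7093
  Σ                  3,689.4046    17,102.7183     100,054.3150
P = 3,689.4046; D_Mac = 4.63563 yrs; D_mod = 4.20656 yrs; C = 22.33142.
Duration effect: -4.20656 × (-0.019) = +0.079925
Convexity effect: 0.5 × 22.33142 × (-0.019)² = +0.0040308
ΔP/P ≈ +0.079925 + 0.0040308 = +0.083955 = +8.3955%.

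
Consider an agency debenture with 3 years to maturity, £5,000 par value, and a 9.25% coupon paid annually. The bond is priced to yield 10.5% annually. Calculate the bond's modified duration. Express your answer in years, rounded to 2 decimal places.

Periodic yield y = 0.105. First find Macaulay duration:
  t   CF        PV=CF/(1+0.105)^t    t·PV
  1       462.50       418.5520       418.5520
  2       462.50       378.7801       757.5602
  3     5,462.50     4,048.5976    12,145.7929
  Σ                  4,845.9298    13,321.9052
P = 4,845.9298; Macaulay duration = 13,321.9052 / 4,845.9298 = 2.74909 years.
Modified duration = D_Mac / (1 + y) = 2.74909 / 1.105 = 2.48787 years.

2.49 years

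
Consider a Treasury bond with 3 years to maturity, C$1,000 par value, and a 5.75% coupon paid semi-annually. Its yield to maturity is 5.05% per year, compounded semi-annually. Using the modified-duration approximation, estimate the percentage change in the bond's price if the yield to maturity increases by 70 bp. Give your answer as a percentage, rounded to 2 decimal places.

-1.91%

Periodic yield y = 0.02525. Modified duration first:
  t   CF        PV=CF/(1+0.02525)^t    t·PV
  1        28.75        28.0419        28.0419
  2        28.75        27.3513        54.7026
  3        28.75        26.6777        80.0331
  4        28.75        26.0207       104.0827
  5        28.75        25.3798       126.8992
  6     1,028.75       885.7908     5,314.7450
  Σ                  1,019.2623     5,708.5047
P = 1,019.2623; D_Mac = 5.60062 half-year periods = 2.80031 yrs; D_mod = 2.80031/(1+0.02525) = 2.73135 yrs.
ΔP/P ≈ -D_mod · Δy = -2.73135 × (+0.007) = -0.019119 = -1.9119%.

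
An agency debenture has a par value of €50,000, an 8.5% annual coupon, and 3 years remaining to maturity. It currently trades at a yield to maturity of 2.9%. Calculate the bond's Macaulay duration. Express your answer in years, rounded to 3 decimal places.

2.788 years

Periodic yield y = 0.029. Discount each cash flow and weight by its year:
  t   CF        PV=CF/(1+0.029)^t    t·PV
  1     4,250.00     4,130.2235     4,130.2235
  2     4,250.00     4,013.8227     8,027.6453
  3    54,250.00    49,791.3175   149,373.9526
  Σ                 57,935.3637   161,531.8214
Price P = Σ PV = 57,935.3637.
Macaulay duration = Σ(t·PV) / P = 161,531.8214 / 57,935.3637 = 2.78814 years.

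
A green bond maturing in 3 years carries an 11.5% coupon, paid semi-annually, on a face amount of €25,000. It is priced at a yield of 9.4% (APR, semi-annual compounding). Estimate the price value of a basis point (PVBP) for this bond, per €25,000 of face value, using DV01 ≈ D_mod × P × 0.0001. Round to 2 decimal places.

Periodic yield y = 0.047.
  t   CF        PV=CF/(1+0.047)^t    t·PV
  1     1,437.50     1,372.9704     1,372.9704
  2     1,437.50     1,311.3375     2,622.6751
  3     1,437.50     1,252.4714     3,757.4141
  4     1,437.50     1,196.2477     4,784.9909
  5     1,437.50     1,142.5480     5,712.7399
  6    26,437.50    20,069.6729   120,418.0375
  Σ                 26,345.2479   138,668.8279
P = 26,345.2479; D_Mac = 5.26352 half-year periods = 2.63176 yrs; D_mod = 2.51362 yrs.
DV01 ≈ 2.51362 × 26,345.2479 × 0.0001 = 6.622198.

€6.62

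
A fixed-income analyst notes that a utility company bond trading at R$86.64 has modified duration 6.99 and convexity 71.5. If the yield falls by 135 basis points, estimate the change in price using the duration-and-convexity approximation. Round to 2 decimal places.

Duration effect: -D_mod·Δy = -6.99 × (-0.0135) = +0.094365
Convexity effect: ½·C·(Δy)² = 0.5 × 71.5 × (-0.0135)² = +0.0065154375
ΔP/P ≈ +0.094365 + 0.0065154375 = +0.1008804375
ΔP ≈ 86.64 × (+0.1008804375) = +8.740281105.

+R$8.74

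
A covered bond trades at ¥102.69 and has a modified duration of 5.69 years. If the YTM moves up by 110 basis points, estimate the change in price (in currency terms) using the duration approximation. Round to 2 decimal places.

-¥6.43

Duration approximation: ΔP/P ≈ -D_mod · Δy = -5.69 × (+0.011) = -0.062590.
ΔP ≈ 102.69 × (-0.062590) = -6.4273671.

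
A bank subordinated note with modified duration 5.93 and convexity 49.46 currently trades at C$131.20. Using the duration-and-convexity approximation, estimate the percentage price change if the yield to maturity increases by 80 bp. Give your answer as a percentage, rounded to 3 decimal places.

Duration effect: -D_mod·Δy = -5.93 × (+0.008) = -0.047440
Convexity effect: ½·C·(Δy)² = 0.5 × 49.46 × (0.008)² = +0.00158272
ΔP/P ≈ -0.047440 + 0.00158272 = -0.04585728
= -4.585728%.

-4.586%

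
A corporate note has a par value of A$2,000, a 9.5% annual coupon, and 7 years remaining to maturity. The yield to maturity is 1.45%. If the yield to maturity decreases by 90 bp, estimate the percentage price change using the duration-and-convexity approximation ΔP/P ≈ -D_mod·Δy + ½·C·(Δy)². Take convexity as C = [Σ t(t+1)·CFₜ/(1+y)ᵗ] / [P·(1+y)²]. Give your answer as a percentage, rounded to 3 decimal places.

With y = 0.0145:
  t   CF        PV=CF/(1+0.0145)^t    t·PV        t(t+1)·PV
  1       190.00       187.2844       187.2844         374.5688
  2       190.00       184.6076       369.2151       1,107.6454
  3       190.00       181.9690       545.9070       2,183.6282
  4       190.00       179.3682       717.4727       3,587.3636
  5       190.00       176.8045       884.0226       5,304.1354
  6       190.00       174.2775     1,045.6649       7,319.6545
  7     2,190.00     1,980.0664    13,860.4648     110,883.7187
  Σ                  3,064.3775    17,610.0316     130,760.7144
P = 3,064.3775; D_Mac = 5.74669 yrs; D_mod = 5.66456 yrs; C = 41.46015.
Duration effect: -5.66456 × (-0.009) = +0.050981
Convexity effect: 0.5 × 41.46015 × (-0.009)² = +0.0016791
ΔP/P ≈ +0.050981 + 0.0016791 = +0.052660 = +5.2660%.

+5.266%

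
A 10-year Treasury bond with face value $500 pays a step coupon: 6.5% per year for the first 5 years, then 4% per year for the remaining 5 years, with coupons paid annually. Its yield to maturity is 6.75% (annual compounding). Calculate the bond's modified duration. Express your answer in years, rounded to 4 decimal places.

Periodic yield y = 0.0675. First find Macaulay duration:
  t   CF        PV=CF/(1+0.0675)^t    t·PV
  1        32.50        30.4450        30.4450
  2        32.50        28.5199        57.0397
  3        32.50        26.7165        80.1495
  4        32.50        25.0272       100.1087
  5        32.50        23.4447       117.2233
  6        20.00        13.5152        81.0912
  7        20.00        12.6606        88.6243
  8        20.00        11.8601        94.8805
  9        20.00        11.1101        99.9911
  10      520.00       270.5980     2,705.9795
  Σ                    453.8971     3,455.5330
P = 453.8971; Macaulay duration = 3,455.5330 / 453.8971 = 7.61303 years.
Modified duration = D_Mac / (1 + y) = 7.61303 / 1.0675 = 7.13164 years.

7.1316 years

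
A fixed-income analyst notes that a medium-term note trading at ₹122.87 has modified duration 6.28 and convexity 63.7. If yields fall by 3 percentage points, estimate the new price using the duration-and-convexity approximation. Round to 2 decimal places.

₹149.54

Duration effect: -D_mod·Δy = -6.28 × (-0.03) = +0.188400
Convexity effect: ½·C·(Δy)² = 0.5 × 63.7 × (-0.03)² = +0.0286650
ΔP/P ≈ +0.188400 + 0.0286650 = +0.217065
New price ≈ 122.87 × (1 + 0.217065) = 149.54077655.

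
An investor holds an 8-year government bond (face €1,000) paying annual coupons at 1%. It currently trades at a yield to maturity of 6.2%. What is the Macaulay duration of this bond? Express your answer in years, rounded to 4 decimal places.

Periodic yield y = 0.062. Discount each cash flow and weight by its year:
  t   CF        PV=CF/(1+0.062)^t    t·PV
  1        10.00         9.4162         9.4162
  2        10.00         8.8665        17.7329
  3        10.00         8.3488        25.0465
  4        10.00         7.8614        31.4457
  5        10.00         7.4025        37.0124
  6        10.00         6.9703        41.8219
  7        10.00         6.5634        45.9437
  8     1,010.00       624.2021     4,993.6170
  Σ                    679.6313     5,202.0365
Price P = Σ PV = 679.6313.
Macaulay duration = Σ(t·PV) / P = 5,202.0365 / 679.6313 = 7.65420 years.

7.6542 years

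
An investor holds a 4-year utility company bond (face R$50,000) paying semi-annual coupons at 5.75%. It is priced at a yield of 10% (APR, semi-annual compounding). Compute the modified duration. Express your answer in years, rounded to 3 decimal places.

Periodic yield y = 0.05. First find Macaulay duration:
  t   CF        PV=CF/(1+0.05)^t    t·PV
  1     1,437.50     1,369.0476     1,369.0476
  2     1,437.50     1,303.8549     2,607.7098
  3     1,437.50     1,241.7665     3,725.2996
  4     1,437.50     1,182.6348     4,730.5392
  5     1,437.50     1,126.3189     5,631.5943
  6     1,437.50     1,072.6846     6,436.1078
  7     1,437.50     1,021.6044     7,151.2309
  8    51,437.50    34,814.9247   278,519.3975
  Σ                 43,132.8364   310,170.9267
P = 43,132.8364; Macaulay duration = 310,170.9267 / 43,132.8364 = 7.19106 half-year periods = 3.59553 years.
Modified duration = D_Mac / (1 + y) = 3.59553 / 1.05 = 3.42432 years.

3.424 years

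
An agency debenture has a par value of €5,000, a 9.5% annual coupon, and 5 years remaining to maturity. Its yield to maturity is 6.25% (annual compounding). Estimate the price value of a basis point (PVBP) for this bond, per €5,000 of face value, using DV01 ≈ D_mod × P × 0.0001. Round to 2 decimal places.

€2.28

Periodic yield y = 0.0625.
  t   CF        PV=CF/(1+0.0625)^t    t·PV
  1       475.00       447.0588       447.0588
  2       475.00       420.7612       841.5225
  3       475.00       396.0106     1,188.0318
  4       475.00       372.7158     1,490.8634
  5     5,475.00     4,043.3323    20,216.6613
  Σ                  5,679.8787    24,184.1377
P = 5,679.8787; D_Mac = 4.25786 yrs; D_mod = 4.00740 yrs.
DV01 ≈ 4.00740 × 5,679.8787 × 0.0001 = 2.276154.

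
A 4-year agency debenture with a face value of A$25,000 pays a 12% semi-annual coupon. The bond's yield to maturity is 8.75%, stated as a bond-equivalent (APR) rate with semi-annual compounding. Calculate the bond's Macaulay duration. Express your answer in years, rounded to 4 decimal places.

3.3313 years

Periodic yield y = 0.04375. Discount each cash flow and weight by its period:
  t   CF        PV=CF/(1+0.04375)^t    t·PV
  1     1,500.00     1,437.1257     1,437.1257
  2     1,500.00     1,376.8869     2,753.7739
  3     1,500.00     1,319.1731     3,957.5194
  4     1,500.00     1,263.8784     5,055.5138
  5     1,500.00     1,210.9015     6,054.5075
  6     1,500.00     1,160.1451     6,960.8709
  7     1,500.00     1,111.5163     7,780.6142
  8    26,500.00    18,813.6892   150,509.5139
  Σ                 27,693.3164   184,509.4392
Price P = Σ PV = 27,693.3164.
Macaulay duration = Σ(t·PV) / P = 184,509.4392 / 27,693.3164 = 6.66260 half-year periods.
In years: 6.66260 / 2 = 3.33130 years.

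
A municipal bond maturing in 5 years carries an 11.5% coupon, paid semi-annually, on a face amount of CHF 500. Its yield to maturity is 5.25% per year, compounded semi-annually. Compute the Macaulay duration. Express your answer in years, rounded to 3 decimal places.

4.073 years

Periodic yield y = 0.02625. Discount each cash flow and weight by its period:
  t   CF        PV=CF/(1+0.02625)^t    t·PV
  1        28.75        28.0146        28.0146
  2        28.75        27.2980        54.5961
  3        28.75        26.5998        79.7994
  4        28.75        25.9194       103.6777
  5        28.75        25.2564       126.2822
  6        28.75        24.6104       147.6625
  7        28.75        23.9809       167.8664
  8        28.75        23.3675       186.9401
  9        28.75        22.7698       204.9282
  10      528.75       408.0550     4,080.5498
  Σ                    635.8719     5,180.3169
Price P = Σ PV = 635.8719.
Macaulay duration = Σ(t·PV) / P = 5,180.3169 / 635.8719 = 8.14679 half-year periods.
In years: 8.14679 / 2 = 4.07340 years.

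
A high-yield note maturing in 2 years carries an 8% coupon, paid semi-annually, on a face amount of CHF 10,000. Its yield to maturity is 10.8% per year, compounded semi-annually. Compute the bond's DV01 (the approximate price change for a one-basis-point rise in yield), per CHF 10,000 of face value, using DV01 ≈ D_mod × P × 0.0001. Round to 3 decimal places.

CHF 1.700

Periodic yield y = 0.054.
  t   CF        PV=CF/(1+0.054)^t    t·PV
  1       400.00       379.5066       379.5066
  2       400.00       360.0632       720.1265
  3       400.00       341.6160     1,024.8479
  4    10,400.00     8,426.9593    33,707.8372
  Σ                  9,508.1451    35,832.3181
P = 9,508.1451; D_Mac = 3.76859 half-year periods = 1.88430 yrs; D_mod = 1.78776 yrs.
DV01 ≈ 1.78776 × 9,508.1451 × 0.0001 = 1.699825.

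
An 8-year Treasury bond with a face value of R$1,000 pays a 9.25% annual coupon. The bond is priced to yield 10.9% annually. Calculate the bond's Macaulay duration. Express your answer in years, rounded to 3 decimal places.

Periodic yield y = 0.109. Discount each cash flow and weight by its year:
  t   CF        PV=CF/(1+0.109)^t    t·PV
  1        92.50        83.4085        83.4085
  2        92.50        75.2105       150.4211
  3        92.50        67.8183       203.4550
  4        92.50        61.1527       244.6108
  5        92.50        55.1422       275.7109
  6        92.50        49.7224       298.3347
  7        92.50        44.8354       313.8477
  8     1,092.50       477.4953     3,819.9622
  Σ                    914.7853     5,389.7508
Price P = Σ PV = 914.7853.
Macaulay duration = Σ(t·PV) / P = 5,389.7508 / 914.7853 = 5.89182 years.

5.892 years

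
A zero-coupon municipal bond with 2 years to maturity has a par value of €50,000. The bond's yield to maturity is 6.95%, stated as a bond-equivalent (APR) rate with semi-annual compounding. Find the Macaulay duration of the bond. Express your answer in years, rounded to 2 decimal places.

2.00 years

A zero-coupon bond has a single cash flow at maturity, so its Macaulay duration equals its maturity: 2 years.
(Equivalently: 4 semi-annual periods ÷ 2 = 2 years.)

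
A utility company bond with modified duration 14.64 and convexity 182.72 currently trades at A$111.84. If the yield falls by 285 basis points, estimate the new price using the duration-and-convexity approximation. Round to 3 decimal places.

A$166.803

Duration effect: -D_mod·Δy = -14.64 × (-0.0285) = +0.417240
Convexity effect: ½·C·(Δy)² = 0.5 × 182.72 × (-0.0285)² = +0.07420716
ΔP/P ≈ +0.417240 + 0.07420716 = +0.49144716
New price ≈ 111.84 × (1 + 0.49144716) = 166.8034503744.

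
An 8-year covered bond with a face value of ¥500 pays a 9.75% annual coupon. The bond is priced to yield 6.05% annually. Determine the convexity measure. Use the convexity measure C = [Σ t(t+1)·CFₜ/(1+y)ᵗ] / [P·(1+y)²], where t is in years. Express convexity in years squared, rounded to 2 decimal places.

With y = 0.0605:
  t   CF        PV=CF/(1+0.0605)^t    t·PV        t(t+1)·PV
  1        48.75        45.9689        45.9689          91.9378
  2        48.75        43.3464        86.6928         260.0785
  3        48.75        40.8736       122.6207         490.4829
  4        48.75        38.5418       154.1672         770.8359
  5        48.75        36.3430       181.7152       1,090.2912
  6        48.75        34.2697       205.6183       1,439.3283
  7        48.75        32.3147       226.2028       1,809.6223
  8       548.75       342.9961     2,743.9686      24,695.7174
  Σ                    614.6542     3,766.9545      30,648.2943
P = 614.6542.
Convexity = Σ t(t+1)·PV / [P·(1+y)²] = 30,648.2943 / (614.6542 × 1.124660) = 44.33576.

44.34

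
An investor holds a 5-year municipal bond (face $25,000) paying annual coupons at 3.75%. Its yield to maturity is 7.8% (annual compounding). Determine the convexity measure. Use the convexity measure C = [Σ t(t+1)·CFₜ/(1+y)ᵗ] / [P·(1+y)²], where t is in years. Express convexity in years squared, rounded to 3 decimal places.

With y = 0.078:
  t   CF        PV=CF/(1+0.078)^t    t·PV        t(t+1)·PV
  1       937.50       869.6660       869.6660       1,739.3321
  2       937.50       806.7403     1,613.4806       4,840.4418
  3       937.50       748.3676     2,245.1029       8,980.4116
  4       937.50       694.2186     2,776.8743      13,884.3716
  5    25,937.50    17,816.9889    89,084.9446     534,509.6675
  Σ                 20,935.9815    96,590.0684     563,954.2245
P = 20,935.9815.
Convexity = Σ t(t+1)·PV / [P·(1+y)²] = 563,954.2245 / (20,935.9815 × 1.162084) = 23.17998.

23.180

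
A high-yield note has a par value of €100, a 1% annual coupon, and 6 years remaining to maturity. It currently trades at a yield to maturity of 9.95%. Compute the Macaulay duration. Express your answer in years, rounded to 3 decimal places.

5.801 years

Periodic yield y = 0.0995. Discount each cash flow and weight by its year:
  t   CF        PV=CF/(1+0.0995)^t    t·PV
  1         1.00         0.9095         0.9095
  2         1.00         0.8272         1.6544
  3         1.00         0.7523         2.2570
  4         1.00         0.6843         2.7370
  5         1.00         0.6223         3.1117
  6       101.00        57.1676       343.0056
  Σ                     60.9632       353.6752
Price P = Σ PV = 60.9632.
Macaulay duration = Σ(t·PV) / P = 353.6752 / 60.9632 = 5.80145 years.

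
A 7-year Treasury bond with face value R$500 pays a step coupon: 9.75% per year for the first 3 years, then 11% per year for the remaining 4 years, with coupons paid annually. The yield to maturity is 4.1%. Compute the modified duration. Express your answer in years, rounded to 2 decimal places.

5.40 years

Periodic yield y = 0.041. First find Macaulay duration:
  t   CF        PV=CF/(1+0.041)^t    t·PV
  1        48.75        46.8300        46.8300
  2        48.75        44.9856        89.9711
  3        48.75        43.2138       129.6414
  4        55.00        46.8338       187.3354
  5        55.00        44.9893       224.9464
  6        55.00        43.2174       259.3042
  7       555.00       418.9265     2,932.4858
  Σ                    688.9964     3,870.5142
P = 688.9964; Macaulay duration = 3,870.5142 / 688.9964 = 5.61761 years.
Modified duration = D_Mac / (1 + y) = 5.61761 / 1.041 = 5.39636 years.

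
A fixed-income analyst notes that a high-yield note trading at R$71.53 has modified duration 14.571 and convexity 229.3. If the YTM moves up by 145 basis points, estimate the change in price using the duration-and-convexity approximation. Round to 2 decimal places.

Duration effect: -D_mod·Δy = -14.571 × (+0.0145) = -0.2112795
Convexity effect: ½·C·(Δy)² = 0.5 × 229.3 × (0.0145)² = +0.0241051625
ΔP/P ≈ -0.2112795 + 0.0241051625 = -0.1871743375
ΔP ≈ 71.53 × (-0.1871743375) = -13.388580361375.

-R$13.39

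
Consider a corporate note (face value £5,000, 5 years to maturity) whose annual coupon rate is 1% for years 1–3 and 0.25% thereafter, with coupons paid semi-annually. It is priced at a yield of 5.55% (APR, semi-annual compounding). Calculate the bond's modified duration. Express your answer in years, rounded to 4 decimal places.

Periodic yield y = 0.02775. First find Macaulay duration:
  t   CF        PV=CF/(1+0.02775)^t    t·PV
  1        25.00        24.3250        24.3250
  2        25.00        23.6682        47.3364
  3        25.00        23.0291        69.0874
  4        25.00        22.4073        89.6293
  5        25.00        21.8023       109.0116
  6        25.00        21.2136       127.2818
  7         6.25         5.1602        36.1215
  8         6.25         5.0209        40.1671
  9         6.25         4.8853        43.9678
  10    5,006.25     3,807.4804    38,074.8042
  Σ                  3,958.9924    38,661.7321
P = 3,958.9924; Macaulay duration = 38,661.7321 / 3,958.9924 = 9.76555 half-year periods = 4.88277 years.
Modified duration = D_Mac / (1 + y) = 4.88277 / 1.02775 = 4.75094 years.

4.7509 years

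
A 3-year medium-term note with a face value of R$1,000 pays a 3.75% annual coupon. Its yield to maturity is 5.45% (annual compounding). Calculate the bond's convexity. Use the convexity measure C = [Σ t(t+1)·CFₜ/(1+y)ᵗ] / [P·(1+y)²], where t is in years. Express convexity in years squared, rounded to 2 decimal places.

10.27

With y = 0.0545:
  t   CF        PV=CF/(1+0.0545)^t    t·PV        t(t+1)·PV
  1        37.50        35.5619        35.5619          71.1238
  2        37.50        33.7239        67.4478         202.3435
  3     1,037.50       884.8066     2,654.4198      10,617.6792
  Σ                    954.0924     2,757.4295      10,891.1465
P = 954.0924.
Convexity = Σ t(t+1)·PV / [P·(1+y)²] = 10,891.1465 / (954.0924 × 1.111970) = 10.26573.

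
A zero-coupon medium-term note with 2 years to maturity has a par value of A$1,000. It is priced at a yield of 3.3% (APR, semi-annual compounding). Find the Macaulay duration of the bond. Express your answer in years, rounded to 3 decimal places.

2.000 years

A zero-coupon bond has a single cash flow at maturity, so its Macaulay duration equals its maturity: 2 years.
(Equivalently: 4 semi-annual periods ÷ 2 = 2 years.)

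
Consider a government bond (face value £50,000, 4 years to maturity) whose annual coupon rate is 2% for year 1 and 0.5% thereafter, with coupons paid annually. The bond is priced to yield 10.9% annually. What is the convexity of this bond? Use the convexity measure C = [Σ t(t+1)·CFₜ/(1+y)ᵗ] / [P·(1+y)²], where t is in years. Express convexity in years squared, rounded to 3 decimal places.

With y = 0.109:
  t   CF        PV=CF/(1+0.109)^t    t·PV        t(t+1)·PV
  1     1,000.00       901.7133       901.7133       1,803.4265
  2       250.00       203.2717       406.5434       1,219.6302
  3       250.00       183.2928       549.8784       2,199.5134
  4    50,250.00    33,220.7843   132,883.1372     664,415.6862
  Σ                 34,509.0620   134,741.2722     669,638.2563
P = 34,509.0620.
Convexity = Σ t(t+1)·PV / [P·(1+y)²] = 669,638.2563 / (34,509.0620 × 1.229881) = 15.77771.

15.778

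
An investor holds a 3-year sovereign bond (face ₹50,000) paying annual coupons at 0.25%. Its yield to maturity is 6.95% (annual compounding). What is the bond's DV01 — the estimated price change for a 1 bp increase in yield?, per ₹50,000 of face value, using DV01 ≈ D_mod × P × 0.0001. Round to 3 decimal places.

Periodic yield y = 0.0695.
  t   CF        PV=CF/(1+0.0695)^t    t·PV
  1       125.00       116.8770       116.8770
  2       125.00       109.2819       218.5639
  3    50,125.00    40,974.3449   122,923.0347
  Σ                 41,200.5039   123,258.4757
P = 41,200.5039; D_Mac = 2.99167 yrs; D_mod = 2.79726 yrs.
DV01 ≈ 2.79726 × 41,200.5039 × 0.0001 = 11.524869.

₹11.525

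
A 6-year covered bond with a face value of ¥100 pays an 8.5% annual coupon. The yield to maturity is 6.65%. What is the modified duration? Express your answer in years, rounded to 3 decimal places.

4.678 years

Periodic yield y = 0.0665. First find Macaulay duration:
  t   CF        PV=CF/(1+0.0665)^t    t·PV
  1         8.50         7.9700         7.9700
  2         8.50         7.4730        14.9461
  3         8.50         7.0071        21.0212
  4         8.50         6.5702        26.2806
  5         8.50         6.1605        30.8024
  6       108.50        73.7335       442.4007
  Σ                    108.9142       543.4210
P = 108.9142; Macaulay duration = 543.4210 / 108.9142 = 4.98944 years.
Modified duration = D_Mac / (1 + y) = 4.98944 / 1.0665 = 4.67833 years.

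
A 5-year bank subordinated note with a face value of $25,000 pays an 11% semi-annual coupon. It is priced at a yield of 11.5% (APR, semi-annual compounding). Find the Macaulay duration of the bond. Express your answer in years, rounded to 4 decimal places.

Periodic yield y = 0.0575. Discount each cash flow and weight by its period:
  t   CF        PV=CF/(1+0.0575)^t    t·PV
  1     1,375.00     1,300.2364     1,300.2364
  2     1,375.00     1,229.5380     2,459.0759
  3     1,375.00     1,162.6837     3,488.0510
  4     1,375.00     1,099.4645     4,397.8578
  5     1,375.00     1,039.6827     5,198.4135
  6     1,375.00       983.1515     5,898.9089
  7     1,375.00       929.6941     6,507.8586
  8     1,375.00       879.1433     7,033.1467
  9     1,375.00       831.3412     7,482.0710
  10   26,375.00    15,079.5613   150,795.6133
  Σ                 24,534.4967   194,561.2331
Price P = Σ PV = 24,534.4967.
Macaulay duration = Σ(t·PV) / P = 194,561.2331 / 24,534.4967 = 7.93011 half-year periods.
In years: 7.93011 / 2 = 3.96505 years.

3.9651 years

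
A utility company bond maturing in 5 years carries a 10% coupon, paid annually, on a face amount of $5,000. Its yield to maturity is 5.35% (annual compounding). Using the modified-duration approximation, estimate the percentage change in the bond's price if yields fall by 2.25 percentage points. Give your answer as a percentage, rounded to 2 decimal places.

Periodic yield y = 0.0535. Modified duration first:
  t   CF        PV=CF/(1+0.0535)^t    t·PV
  1       500.00       474.6084       474.6084
  2       500.00       450.5064       901.0127
  3       500.00       427.6282     1,282.8847
  4       500.00       405.9120     1,623.6478
  5     5,500.00     4,238.2834    21,191.4168
  Σ                  5,996.9384    25,473.5706
P = 5,996.9384; D_Mac = 4.24776 yrs; D_mod = 4.24776/(1+0.0535) = 4.03205 yrs.
ΔP/P ≈ -D_mod · Δy = -4.03205 × (-0.0225) = +0.090721 = +9.0721%.

+9.07%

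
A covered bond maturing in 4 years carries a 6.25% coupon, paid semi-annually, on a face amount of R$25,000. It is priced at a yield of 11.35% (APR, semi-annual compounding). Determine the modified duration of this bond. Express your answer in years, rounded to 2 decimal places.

3.37 years

Periodic yield y = 0.05675. First find Macaulay duration:
  t   CF        PV=CF/(1+0.05675)^t    t·PV
  1       781.25       739.2950       739.2950
  2       781.25       699.5931     1,399.1862
  3       781.25       662.0233     1,986.0698
  4       781.25       626.4710     2,505.8842
  5       781.25       592.8281     2,964.1403
  6       781.25       560.9918     3,365.9506
  7       781.25       530.8652     3,716.0562
  8    25,781.25    16,577.7627   132,622.1015
  Σ                 20,989.8301   149,298.6838
P = 20,989.8301; Macaulay duration = 149,298.6838 / 20,989.8301 = 7.11291 half-year periods = 3.55645 years.
Modified duration = D_Mac / (1 + y) = 3.55645 / 1.05675 = 3.36546 years.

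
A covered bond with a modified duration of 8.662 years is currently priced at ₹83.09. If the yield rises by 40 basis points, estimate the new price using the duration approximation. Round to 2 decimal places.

Duration approximation: ΔP/P ≈ -D_mod · Δy = -8.662 × (+0.004) = -0.034648.
New price ≈ 83.09 × (1 - 0.034648) = 80.21109768.

₹80.21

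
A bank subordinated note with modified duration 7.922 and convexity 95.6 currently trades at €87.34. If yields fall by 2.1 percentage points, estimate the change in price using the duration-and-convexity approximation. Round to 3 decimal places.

+€16.371

Duration effect: -D_mod·Δy = -7.922 × (-0.021) = +0.166362
Convexity effect: ½·C·(Δy)² = 0.5 × 95.6 × (-0.021)² = +0.0210798
ΔP/P ≈ +0.166362 + 0.0210798 = +0.1874418
ΔP ≈ 87.34 × (+0.1874418) = +16.371166812.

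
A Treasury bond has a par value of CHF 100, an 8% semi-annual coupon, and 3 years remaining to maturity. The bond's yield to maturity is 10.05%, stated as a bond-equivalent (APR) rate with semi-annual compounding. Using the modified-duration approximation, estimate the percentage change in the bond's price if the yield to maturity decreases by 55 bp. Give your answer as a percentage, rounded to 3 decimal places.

+1.423%

Periodic yield y = 0.05025. Modified duration first:
  t   CF        PV=CF/(1+0.05025)^t    t·PV
  1         4.00         3.8086         3.8086
  2         4.00         3.6264         7.2528
  3         4.00         3.4529        10.3587
  4         4.00         3.2877        13.1507
  5         4.00         3.1304        15.6519
  6       104.00        77.4956       464.9738
  Σ                     94.8016       515.1964
P = 94.8016; D_Mac = 5.43447 half-year periods = 2.71724 yrs; D_mod = 2.71724/(1+0.05025) = 2.58723 yrs.
ΔP/P ≈ -D_mod · Δy = -2.58723 × (-0.0055) = +0.014230 = +1.4230%.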